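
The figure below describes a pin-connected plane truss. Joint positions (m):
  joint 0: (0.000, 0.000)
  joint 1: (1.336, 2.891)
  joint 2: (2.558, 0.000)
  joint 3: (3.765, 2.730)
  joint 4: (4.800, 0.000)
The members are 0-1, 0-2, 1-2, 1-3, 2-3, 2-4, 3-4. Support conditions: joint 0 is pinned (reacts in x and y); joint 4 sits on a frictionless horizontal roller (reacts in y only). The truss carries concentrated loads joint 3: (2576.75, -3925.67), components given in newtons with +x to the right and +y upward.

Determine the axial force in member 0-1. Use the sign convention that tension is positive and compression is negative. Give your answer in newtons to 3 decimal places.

N=5 nodes, M=7 members, R=3 reactions → 2N=10, M+R=10
member 0 (0-1): L=3.1848, (cx,cy)=(0.4195,0.9078)
member 1 (0-2): L=2.5580, (cx,cy)=(1.0000,0.0000)
member 2 (1-2): L=3.1387, (cx,cy)=(0.3893,-0.9211)
member 3 (1-3): L=2.4343, (cx,cy)=(0.9978,-0.0661)
member 4 (2-3): L=2.9849, (cx,cy)=(0.4044,0.9146)
member 5 (2-4): L=2.2420, (cx,cy)=(1.0000,0.0000)
member 6 (3-4): L=2.9196, (cx,cy)=(0.3545,-0.9351)
solve A·x = −loads:
  F[0-1] = +681.9599 N (tension)
  F[0-2] = +2290.6704 N (tension)
  F[1-2] = -712.6374 N (compression)
  F[1-3] = +564.7734 N (tension)
  F[2-3] = +717.7001 N (tension)
  F[2-4] = +1722.9997 N (tension)
  F[3-4] = -4860.3749 N (compression)
  Rx@0 = -2576.7500 N
  Ry@0 = -619.0540 N
  Ry@4 = +4544.7240 N

681.960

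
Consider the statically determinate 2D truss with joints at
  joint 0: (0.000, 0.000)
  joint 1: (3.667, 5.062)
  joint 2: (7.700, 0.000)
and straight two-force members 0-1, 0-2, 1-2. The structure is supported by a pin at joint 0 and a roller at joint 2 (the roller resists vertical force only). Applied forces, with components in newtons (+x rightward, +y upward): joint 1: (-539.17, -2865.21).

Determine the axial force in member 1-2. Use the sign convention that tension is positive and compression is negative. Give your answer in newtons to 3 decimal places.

N=3 nodes, M=3 members, R=3 reactions → 2N=6, M+R=6
member 0 (0-1): L=6.2507, (cx,cy)=(0.5867,0.8098)
member 1 (0-2): L=7.7000, (cx,cy)=(1.0000,0.0000)
member 2 (1-2): L=6.4722, (cx,cy)=(0.6231,-0.7821)
solve A·x = −loads:
  F[0-1] = -2290.7787 N (compression)
  F[0-2] = +804.7341 N (tension)
  F[1-2] = -1291.4388 N (compression)
  Rx@0 = +539.1700 N
  Ry@0 = +1855.1520 N
  Ry@2 = +1010.0580 N

-1291.439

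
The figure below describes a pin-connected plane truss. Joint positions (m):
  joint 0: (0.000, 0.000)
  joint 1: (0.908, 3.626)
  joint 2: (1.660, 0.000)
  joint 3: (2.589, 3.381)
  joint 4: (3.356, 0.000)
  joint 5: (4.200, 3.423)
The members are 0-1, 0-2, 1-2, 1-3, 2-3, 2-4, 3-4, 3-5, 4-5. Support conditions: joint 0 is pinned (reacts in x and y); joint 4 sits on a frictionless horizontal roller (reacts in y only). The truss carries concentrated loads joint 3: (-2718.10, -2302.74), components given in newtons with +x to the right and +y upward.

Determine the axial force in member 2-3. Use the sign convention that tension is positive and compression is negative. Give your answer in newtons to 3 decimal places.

N=6 nodes, M=9 members, R=3 reactions → 2N=12, M+R=12
member 0 (0-1): L=3.7380, (cx,cy)=(0.2429,0.9700)
member 1 (0-2): L=1.6600, (cx,cy)=(1.0000,0.0000)
member 2 (1-2): L=3.7032, (cx,cy)=(0.2031,-0.9792)
member 3 (1-3): L=1.6988, (cx,cy)=(0.9895,-0.1442)
member 4 (2-3): L=3.5063, (cx,cy)=(0.2650,0.9643)
member 5 (2-4): L=1.6960, (cx,cy)=(1.0000,0.0000)
member 6 (3-4): L=3.4669, (cx,cy)=(0.2212,-0.9752)
member 7 (3-5): L=1.6115, (cx,cy)=(0.9997,0.0261)
member 8 (4-5): L=3.5255, (cx,cy)=(0.2394,0.9709)
solve A·x = −loads:
  F[0-1] = -3365.4312 N (compression)
  F[0-2] = -1900.5920 N (compression)
  F[1-2] = +3563.4948 N (tension)
  F[1-3] = -1557.4291 N (compression)
  F[2-3] = -3618.5675 N (compression)
  F[2-4] = -218.2104 N (compression)
  F[3-4] = +986.3305 N (tension)
  F[3-5] = +0.0000 N (tension)
  F[4-5] = -0.0000 N (compression)
  Rx@0 = +2718.1000 N
  Ry@0 = +3264.6298 N
  Ry@4 = -961.8898 N

-3618.567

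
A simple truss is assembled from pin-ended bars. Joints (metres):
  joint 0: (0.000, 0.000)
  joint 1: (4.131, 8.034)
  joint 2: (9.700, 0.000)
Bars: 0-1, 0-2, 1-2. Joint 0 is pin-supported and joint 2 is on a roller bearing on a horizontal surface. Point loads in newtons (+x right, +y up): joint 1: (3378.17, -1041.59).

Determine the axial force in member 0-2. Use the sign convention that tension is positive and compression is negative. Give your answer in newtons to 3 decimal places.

2246.974

N=3 nodes, M=3 members, R=3 reactions → 2N=6, M+R=6
member 0 (0-1): L=9.0338, (cx,cy)=(0.4573,0.8893)
member 1 (0-2): L=9.7000, (cx,cy)=(1.0000,0.0000)
member 2 (1-2): L=9.7754, (cx,cy)=(0.5697,-0.8219)
solve A·x = −loads:
  F[0-1] = +2473.7472 N (tension)
  F[0-2] = +2246.9737 N (tension)
  F[1-2] = -3944.1769 N (compression)
  Rx@0 = -3378.1700 N
  Ry@0 = -2199.9591 N
  Ry@2 = +3241.5491 N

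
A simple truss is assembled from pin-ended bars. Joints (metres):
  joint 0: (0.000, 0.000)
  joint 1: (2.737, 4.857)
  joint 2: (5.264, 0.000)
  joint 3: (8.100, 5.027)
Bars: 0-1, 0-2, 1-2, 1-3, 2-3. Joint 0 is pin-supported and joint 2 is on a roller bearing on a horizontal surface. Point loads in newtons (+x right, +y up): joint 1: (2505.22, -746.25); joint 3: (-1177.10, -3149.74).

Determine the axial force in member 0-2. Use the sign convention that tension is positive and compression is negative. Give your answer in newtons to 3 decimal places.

N=4 nodes, M=5 members, R=3 reactions → 2N=8, M+R=8
member 0 (0-1): L=5.5751, (cx,cy)=(0.4909,0.8712)
member 1 (0-2): L=5.2640, (cx,cy)=(1.0000,0.0000)
member 2 (1-2): L=5.4751, (cx,cy)=(0.4615,-0.8871)
member 3 (1-3): L=5.3657, (cx,cy)=(0.9995,0.0317)
member 4 (2-3): L=5.7718, (cx,cy)=(0.4914,0.8710)
solve A·x = −loads:
  F[0-1] = +2899.5897 N (tension)
  F[0-2] = -95.3867 N (compression)
  F[1-2] = -3666.9459 N (compression)
  F[1-3] = +611.0660 N (tension)
  F[2-3] = -3638.6312 N (compression)
  Rx@0 = -1328.1200 N
  Ry@0 = -2526.1134 N
  Ry@2 = +6422.1034 N

-95.387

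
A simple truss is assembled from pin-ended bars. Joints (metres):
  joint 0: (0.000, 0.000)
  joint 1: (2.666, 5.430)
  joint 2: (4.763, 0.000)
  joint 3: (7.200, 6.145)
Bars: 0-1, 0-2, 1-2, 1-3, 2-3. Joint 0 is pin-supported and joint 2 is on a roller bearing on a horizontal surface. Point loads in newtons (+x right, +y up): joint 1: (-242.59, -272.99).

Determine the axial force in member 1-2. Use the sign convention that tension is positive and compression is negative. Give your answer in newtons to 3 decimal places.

N=4 nodes, M=5 members, R=3 reactions → 2N=8, M+R=8
member 0 (0-1): L=6.0492, (cx,cy)=(0.4407,0.8976)
member 1 (0-2): L=4.7630, (cx,cy)=(1.0000,0.0000)
member 2 (1-2): L=5.8209, (cx,cy)=(0.3603,-0.9329)
member 3 (1-3): L=4.5900, (cx,cy)=(0.9878,0.1558)
member 4 (2-3): L=6.6106, (cx,cy)=(0.3687,0.9296)
solve A·x = −loads:
  F[0-1] = -441.9913 N (compression)
  F[0-2] = -47.7949 N (compression)
  F[1-2] = +132.6690 N (tension)
  F[1-3] = -0.0000 N (compression)
  F[2-3] = +0.0000 N (tension)
  Rx@0 = +242.5900 N
  Ry@0 = +396.7507 N
  Ry@2 = -123.7607 N

132.669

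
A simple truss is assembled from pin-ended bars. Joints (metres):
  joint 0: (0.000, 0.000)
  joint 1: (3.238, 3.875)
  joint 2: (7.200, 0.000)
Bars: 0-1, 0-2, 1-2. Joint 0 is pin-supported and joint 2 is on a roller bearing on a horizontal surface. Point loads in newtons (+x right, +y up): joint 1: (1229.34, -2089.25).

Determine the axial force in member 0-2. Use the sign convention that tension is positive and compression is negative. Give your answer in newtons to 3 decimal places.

N=3 nodes, M=3 members, R=3 reactions → 2N=6, M+R=6
member 0 (0-1): L=5.0498, (cx,cy)=(0.6412,0.7674)
member 1 (0-2): L=7.2000, (cx,cy)=(1.0000,0.0000)
member 2 (1-2): L=5.5419, (cx,cy)=(0.7149,-0.6992)
solve A·x = −loads:
  F[0-1] = -636.0036 N (compression)
  F[0-2] = +1637.1558 N (tension)
  F[1-2] = -2290.0087 N (compression)
  Rx@0 = -1229.3400 N
  Ry@0 = +488.0439 N
  Ry@2 = +1601.2061 N

1637.156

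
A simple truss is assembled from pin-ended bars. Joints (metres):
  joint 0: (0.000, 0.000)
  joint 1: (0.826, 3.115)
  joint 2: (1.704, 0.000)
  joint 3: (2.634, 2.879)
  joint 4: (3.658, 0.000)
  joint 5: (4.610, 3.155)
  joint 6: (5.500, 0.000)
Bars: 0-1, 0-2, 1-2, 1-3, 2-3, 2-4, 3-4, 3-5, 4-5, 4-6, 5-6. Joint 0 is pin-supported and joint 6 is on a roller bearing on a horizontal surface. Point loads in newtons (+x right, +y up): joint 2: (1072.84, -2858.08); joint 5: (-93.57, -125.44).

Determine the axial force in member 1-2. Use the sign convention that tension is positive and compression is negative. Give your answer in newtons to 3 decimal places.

N=7 nodes, M=11 members, R=3 reactions → 2N=14, M+R=14
member 0 (0-1): L=3.2227, (cx,cy)=(0.2563,0.9666)
member 1 (0-2): L=1.7040, (cx,cy)=(1.0000,0.0000)
member 2 (1-2): L=3.2364, (cx,cy)=(0.2713,-0.9625)
member 3 (1-3): L=1.8233, (cx,cy)=(0.9916,-0.1294)
member 4 (2-3): L=3.0255, (cx,cy)=(0.3074,0.9516)
member 5 (2-4): L=1.9540, (cx,cy)=(1.0000,0.0000)
member 6 (3-4): L=3.0557, (cx,cy)=(0.3351,-0.9422)
member 7 (3-5): L=1.9952, (cx,cy)=(0.9904,0.1383)
member 8 (4-5): L=3.2955, (cx,cy)=(0.2889,0.9574)
member 9 (4-6): L=1.8420, (cx,cy)=(1.0000,0.0000)
member 10 (5-6): L=3.2781, (cx,cy)=(0.2715,-0.9624)
solve A·x = −loads:
  F[0-1] = -2117.2978 N (compression)
  F[0-2] = +1521.9556 N (tension)
  F[1-2] = +2283.9383 N (tension)
  F[1-3] = -1172.1583 N (compression)
  F[2-3] = +693.3656 N (tension)
  F[2-4] = +855.5953 N (tension)
  F[3-4] = -954.6020 N (compression)
  F[3-5] = -635.3745 N (compression)
  F[4-5] = +939.4580 N (tension)
  F[4-6] = +264.3065 N (tension)
  F[5-6] = -973.5174 N (compression)
  Rx@0 = -979.2700 N
  Ry@0 = +2046.5685 N
  Ry@6 = +936.9515 N

2283.938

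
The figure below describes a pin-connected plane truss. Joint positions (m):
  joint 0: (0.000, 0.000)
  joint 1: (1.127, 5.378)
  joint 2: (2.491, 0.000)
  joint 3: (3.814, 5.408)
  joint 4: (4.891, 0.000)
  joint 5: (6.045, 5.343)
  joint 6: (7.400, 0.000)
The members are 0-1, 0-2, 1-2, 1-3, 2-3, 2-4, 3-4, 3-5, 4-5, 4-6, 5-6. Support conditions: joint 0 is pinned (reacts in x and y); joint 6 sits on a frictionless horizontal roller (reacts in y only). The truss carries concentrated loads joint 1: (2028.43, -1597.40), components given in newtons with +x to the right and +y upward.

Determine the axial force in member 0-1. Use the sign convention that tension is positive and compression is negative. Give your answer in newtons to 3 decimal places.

N=7 nodes, M=11 members, R=3 reactions → 2N=14, M+R=14
member 0 (0-1): L=5.4948, (cx,cy)=(0.2051,0.9787)
member 1 (0-2): L=2.4910, (cx,cy)=(1.0000,0.0000)
member 2 (1-2): L=5.5483, (cx,cy)=(0.2458,-0.9693)
member 3 (1-3): L=2.6872, (cx,cy)=(0.9999,0.0112)
member 4 (2-3): L=5.5675, (cx,cy)=(0.2376,0.9714)
member 5 (2-4): L=2.4000, (cx,cy)=(1.0000,0.0000)
member 6 (3-4): L=5.5142, (cx,cy)=(0.1953,-0.9807)
member 7 (3-5): L=2.2319, (cx,cy)=(0.9996,-0.0291)
member 8 (4-5): L=5.4662, (cx,cy)=(0.2111,0.9775)
member 9 (4-6): L=2.5090, (cx,cy)=(1.0000,0.0000)
member 10 (5-6): L=5.5121, (cx,cy)=(0.2458,-0.9693)
solve A·x = −loads:
  F[0-1] = +122.6627 N (tension)
  F[0-2] = +2003.2716 N (tension)
  F[1-2] = -1789.8388 N (compression)
  F[1-3] = -1563.3513 N (compression)
  F[2-3] = +1786.0691 N (tension)
  F[2-4] = +1138.8301 N (tension)
  F[3-4] = -1727.3726 N (compression)
  F[3-5] = -801.7903 N (compression)
  F[4-5] = +1733.1684 N (tension)
  F[4-6] = +435.5515 N (tension)
  F[5-6] = -1771.8229 N (compression)
  Rx@0 = -2028.4300 N
  Ry@0 = -120.0549 N
  Ry@6 = +1717.4549 N

122.663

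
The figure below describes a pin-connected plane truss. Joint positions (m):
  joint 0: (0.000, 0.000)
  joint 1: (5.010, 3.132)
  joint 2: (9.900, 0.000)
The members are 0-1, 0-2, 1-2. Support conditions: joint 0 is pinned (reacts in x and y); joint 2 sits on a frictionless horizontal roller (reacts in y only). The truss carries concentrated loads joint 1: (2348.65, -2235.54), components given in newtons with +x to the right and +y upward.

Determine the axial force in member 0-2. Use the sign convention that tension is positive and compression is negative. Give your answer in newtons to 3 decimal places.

N=3 nodes, M=3 members, R=3 reactions → 2N=6, M+R=6
member 0 (0-1): L=5.9084, (cx,cy)=(0.8479,0.5301)
member 1 (0-2): L=9.9000, (cx,cy)=(1.0000,0.0000)
member 2 (1-2): L=5.8070, (cx,cy)=(0.8421,-0.5393)
solve A·x = −loads:
  F[0-1] = -681.3818 N (compression)
  F[0-2] = +2926.4217 N (tension)
  F[1-2] = -3475.2148 N (compression)
  Rx@0 = -2348.6500 N
  Ry@0 = +361.1938 N
  Ry@2 = +1874.3462 N

2926.422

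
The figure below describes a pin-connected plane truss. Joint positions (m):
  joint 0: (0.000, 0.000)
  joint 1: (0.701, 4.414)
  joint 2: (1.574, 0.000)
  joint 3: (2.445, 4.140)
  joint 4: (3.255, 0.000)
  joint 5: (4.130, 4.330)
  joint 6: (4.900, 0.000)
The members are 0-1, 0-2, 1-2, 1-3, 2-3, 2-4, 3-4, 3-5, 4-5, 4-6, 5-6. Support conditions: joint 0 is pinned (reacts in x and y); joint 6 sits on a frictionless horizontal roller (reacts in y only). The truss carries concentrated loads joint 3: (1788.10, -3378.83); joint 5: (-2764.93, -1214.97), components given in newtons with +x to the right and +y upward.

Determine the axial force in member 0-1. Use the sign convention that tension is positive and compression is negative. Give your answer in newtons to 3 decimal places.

N=7 nodes, M=11 members, R=3 reactions → 2N=14, M+R=14
member 0 (0-1): L=4.4693, (cx,cy)=(0.1568,0.9876)
member 1 (0-2): L=1.5740, (cx,cy)=(1.0000,0.0000)
member 2 (1-2): L=4.4995, (cx,cy)=(0.1940,-0.9810)
member 3 (1-3): L=1.7654, (cx,cy)=(0.9879,-0.1552)
member 4 (2-3): L=4.2306, (cx,cy)=(0.2059,0.9786)
member 5 (2-4): L=1.6810, (cx,cy)=(1.0000,0.0000)
member 6 (3-4): L=4.2185, (cx,cy)=(0.1920,-0.9814)
member 7 (3-5): L=1.6957, (cx,cy)=(0.9937,0.1120)
member 8 (4-5): L=4.4175, (cx,cy)=(0.1981,0.9802)
member 9 (4-6): L=1.6450, (cx,cy)=(1.0000,0.0000)
member 10 (5-6): L=4.3979, (cx,cy)=(0.1751,-0.9846)
solve A·x = −loads:
  F[0-1] = -2851.6147 N (compression)
  F[0-2] = -529.5622 N (compression)
  F[1-2] = +3036.8711 N (tension)
  F[1-3] = -1049.2000 N (compression)
  F[2-3] = -3044.3810 N (compression)
  F[2-4] = +686.4314 N (tension)
  F[3-4] = -948.7964 N (compression)
  F[3-5] = -3289.8992 N (compression)
  F[4-5] = +949.9636 N (tension)
  F[4-6] = +316.0877 N (tension)
  F[5-6] = -1805.3662 N (compression)
  Rx@0 = +976.8300 N
  Ry@0 = +2816.3199 N
  Ry@6 = +1777.4801 N

-2851.615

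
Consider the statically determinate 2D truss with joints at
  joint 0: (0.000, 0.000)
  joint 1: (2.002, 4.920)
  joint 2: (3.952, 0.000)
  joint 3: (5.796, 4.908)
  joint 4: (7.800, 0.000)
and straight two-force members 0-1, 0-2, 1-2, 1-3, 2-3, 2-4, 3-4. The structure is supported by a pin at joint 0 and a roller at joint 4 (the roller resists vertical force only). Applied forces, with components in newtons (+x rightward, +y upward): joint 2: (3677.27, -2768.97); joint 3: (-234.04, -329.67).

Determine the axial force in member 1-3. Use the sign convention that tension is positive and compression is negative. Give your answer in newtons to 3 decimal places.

N=5 nodes, M=7 members, R=3 reactions → 2N=10, M+R=10
member 0 (0-1): L=5.3117, (cx,cy)=(0.3769,0.9263)
member 1 (0-2): L=3.9520, (cx,cy)=(1.0000,0.0000)
member 2 (1-2): L=5.2923, (cx,cy)=(0.3685,-0.9296)
member 3 (1-3): L=3.7940, (cx,cy)=(1.0000,-0.0032)
member 4 (2-3): L=5.2430, (cx,cy)=(0.3517,0.9361)
member 5 (2-4): L=3.8480, (cx,cy)=(1.0000,0.0000)
member 6 (3-4): L=5.3014, (cx,cy)=(0.3780,-0.9258)
solve A·x = −loads:
  F[0-1] = -1725.2199 N (compression)
  F[0-2] = +4093.4691 N (tension)
  F[1-2] = +1723.2980 N (tension)
  F[1-3] = -1285.2064 N (compression)
  F[2-3] = +1246.5580 N (tension)
  F[2-4] = +612.7348 N (tension)
  F[3-4] = -1620.9237 N (compression)
  Rx@0 = -3443.2300 N
  Ry@0 = +1597.9902 N
  Ry@4 = +1500.6498 N

-1285.206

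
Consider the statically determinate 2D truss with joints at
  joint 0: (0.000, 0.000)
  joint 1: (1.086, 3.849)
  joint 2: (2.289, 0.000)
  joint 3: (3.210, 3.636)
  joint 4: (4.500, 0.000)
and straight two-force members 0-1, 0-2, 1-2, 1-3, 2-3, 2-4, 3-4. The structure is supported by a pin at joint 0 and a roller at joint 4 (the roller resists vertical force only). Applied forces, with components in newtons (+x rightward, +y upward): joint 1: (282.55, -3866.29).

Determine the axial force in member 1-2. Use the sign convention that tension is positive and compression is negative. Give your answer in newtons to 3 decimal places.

-1157.586

N=5 nodes, M=7 members, R=3 reactions → 2N=10, M+R=10
member 0 (0-1): L=3.9993, (cx,cy)=(0.2715,0.9624)
member 1 (0-2): L=2.2890, (cx,cy)=(1.0000,0.0000)
member 2 (1-2): L=4.0326, (cx,cy)=(0.2983,-0.9545)
member 3 (1-3): L=2.1347, (cx,cy)=(0.9950,-0.0998)
member 4 (2-3): L=3.7508, (cx,cy)=(0.2455,0.9694)
member 5 (2-4): L=2.2110, (cx,cy)=(1.0000,0.0000)
member 6 (3-4): L=3.8581, (cx,cy)=(0.3344,-0.9424)
solve A·x = −loads:
  F[0-1] = -2796.6358 N (compression)
  F[0-2] = +1041.9743 N (tension)
  F[1-2] = -1157.5863 N (compression)
  F[1-3] = -700.1404 N (compression)
  F[2-3] = +1139.7717 N (tension)
  F[2-4] = +416.7804 N (tension)
  F[3-4] = -1246.4822 N (compression)
  Rx@0 = -282.5500 N
  Ry@0 = +2691.5509 N
  Ry@4 = +1174.7391 N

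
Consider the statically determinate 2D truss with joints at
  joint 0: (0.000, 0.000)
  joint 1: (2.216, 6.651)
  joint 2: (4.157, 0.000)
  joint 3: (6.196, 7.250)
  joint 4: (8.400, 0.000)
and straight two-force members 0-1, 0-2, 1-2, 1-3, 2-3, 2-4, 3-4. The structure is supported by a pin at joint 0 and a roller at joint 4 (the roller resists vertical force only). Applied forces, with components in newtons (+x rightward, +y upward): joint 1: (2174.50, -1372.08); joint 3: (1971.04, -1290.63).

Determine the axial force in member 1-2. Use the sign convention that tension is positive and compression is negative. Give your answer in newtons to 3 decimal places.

-3661.761

N=5 nodes, M=7 members, R=3 reactions → 2N=10, M+R=10
member 0 (0-1): L=7.0105, (cx,cy)=(0.3161,0.9487)
member 1 (0-2): L=4.1570, (cx,cy)=(1.0000,0.0000)
member 2 (1-2): L=6.9284, (cx,cy)=(0.2801,-0.9600)
member 3 (1-3): L=4.0248, (cx,cy)=(0.9889,0.1488)
member 4 (2-3): L=7.5313, (cx,cy)=(0.2707,0.9627)
member 5 (2-4): L=4.2430, (cx,cy)=(1.0000,0.0000)
member 6 (3-4): L=7.5776, (cx,cy)=(0.2909,-0.9568)
solve A·x = −loads:
  F[0-1] = +2186.2836 N (tension)
  F[0-2] = +3454.4571 N (tension)
  F[1-2] = -3661.7610 N (compression)
  F[1-3] = -462.7293 N (compression)
  F[2-3] = +3651.5030 N (tension)
  F[2-4] = +1440.0159 N (tension)
  F[3-4] = -4950.9407 N (compression)
  Rx@0 = -4145.5400 N
  Ry@0 = -2074.1843 N
  Ry@4 = +4736.8943 N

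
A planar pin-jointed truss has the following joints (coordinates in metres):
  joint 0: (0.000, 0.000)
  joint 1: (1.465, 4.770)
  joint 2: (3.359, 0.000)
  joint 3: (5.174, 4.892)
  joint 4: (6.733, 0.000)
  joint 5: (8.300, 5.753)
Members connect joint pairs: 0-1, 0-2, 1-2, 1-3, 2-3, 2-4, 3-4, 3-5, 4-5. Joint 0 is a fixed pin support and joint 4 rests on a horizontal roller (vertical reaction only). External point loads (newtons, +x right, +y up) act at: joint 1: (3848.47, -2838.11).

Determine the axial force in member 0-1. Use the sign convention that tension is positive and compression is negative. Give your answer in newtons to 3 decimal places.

529.194

N=6 nodes, M=9 members, R=3 reactions → 2N=12, M+R=12
member 0 (0-1): L=4.9899, (cx,cy)=(0.2936,0.9559)
member 1 (0-2): L=3.3590, (cx,cy)=(1.0000,0.0000)
member 2 (1-2): L=5.1323, (cx,cy)=(0.3690,-0.9294)
member 3 (1-3): L=3.7110, (cx,cy)=(0.9995,0.0329)
member 4 (2-3): L=5.2178, (cx,cy)=(0.3478,0.9376)
member 5 (2-4): L=3.3740, (cx,cy)=(1.0000,0.0000)
member 6 (3-4): L=5.1344, (cx,cy)=(0.3036,-0.9528)
member 7 (3-5): L=3.2424, (cx,cy)=(0.9641,0.2655)
member 8 (4-5): L=5.9626, (cx,cy)=(0.2628,0.9648)
solve A·x = −loads:
  F[0-1] = +529.1936 N (tension)
  F[0-2] = +3693.1025 N (tension)
  F[1-2] = -3680.5778 N (compression)
  F[1-3] = -2336.0925 N (compression)
  F[2-3] = +3648.6311 N (tension)
  F[2-4] = +1065.6722 N (tension)
  F[3-4] = -3509.6830 N (compression)
  F[3-5] = +0.0000 N (tension)
  F[4-5] = -0.0000 N (compression)
  Rx@0 = -3848.4700 N
  Ry@0 = -505.8723 N
  Ry@4 = +3343.9823 N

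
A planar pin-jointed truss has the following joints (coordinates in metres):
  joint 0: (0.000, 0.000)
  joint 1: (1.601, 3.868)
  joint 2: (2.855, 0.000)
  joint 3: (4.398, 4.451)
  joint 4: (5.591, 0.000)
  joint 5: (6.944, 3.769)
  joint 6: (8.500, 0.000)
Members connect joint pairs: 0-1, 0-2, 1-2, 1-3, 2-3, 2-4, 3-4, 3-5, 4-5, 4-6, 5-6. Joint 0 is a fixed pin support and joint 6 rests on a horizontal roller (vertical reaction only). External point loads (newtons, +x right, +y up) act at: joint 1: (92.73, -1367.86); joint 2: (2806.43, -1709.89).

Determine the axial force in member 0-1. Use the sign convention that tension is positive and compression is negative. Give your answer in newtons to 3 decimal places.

N=7 nodes, M=11 members, R=3 reactions → 2N=14, M+R=14
member 0 (0-1): L=4.1862, (cx,cy)=(0.3824,0.9240)
member 1 (0-2): L=2.8550, (cx,cy)=(1.0000,0.0000)
member 2 (1-2): L=4.0662, (cx,cy)=(0.3084,-0.9513)
member 3 (1-3): L=2.8571, (cx,cy)=(0.9790,0.2041)
member 4 (2-3): L=4.7109, (cx,cy)=(0.3275,0.9448)
member 5 (2-4): L=2.7360, (cx,cy)=(1.0000,0.0000)
member 6 (3-4): L=4.6081, (cx,cy)=(0.2589,-0.9659)
member 7 (3-5): L=2.6358, (cx,cy)=(0.9659,-0.2587)
member 8 (4-5): L=4.0045, (cx,cy)=(0.3379,0.9412)
member 9 (4-6): L=2.9090, (cx,cy)=(1.0000,0.0000)
member 10 (5-6): L=4.0776, (cx,cy)=(0.3816,-0.9243)
solve A·x = −loads:
  F[0-1] = -2384.8919 N (compression)
  F[0-2] = +3811.2458 N (tension)
  F[1-2] = +616.7055 N (tension)
  F[1-3] = -1220.6888 N (compression)
  F[2-3] = +1188.8230 N (tension)
  F[2-4] = +805.6176 N (tension)
  F[3-4] = -734.3184 N (compression)
  F[3-5] = -637.2092 N (compression)
  F[4-5] = +753.6001 N (tension)
  F[4-6] = +360.8896 N (tension)
  F[5-6] = -945.7256 N (compression)
  Rx@0 = -2899.1600 N
  Ry@0 = +2203.5901 N
  Ry@6 = +874.1599 N

-2384.892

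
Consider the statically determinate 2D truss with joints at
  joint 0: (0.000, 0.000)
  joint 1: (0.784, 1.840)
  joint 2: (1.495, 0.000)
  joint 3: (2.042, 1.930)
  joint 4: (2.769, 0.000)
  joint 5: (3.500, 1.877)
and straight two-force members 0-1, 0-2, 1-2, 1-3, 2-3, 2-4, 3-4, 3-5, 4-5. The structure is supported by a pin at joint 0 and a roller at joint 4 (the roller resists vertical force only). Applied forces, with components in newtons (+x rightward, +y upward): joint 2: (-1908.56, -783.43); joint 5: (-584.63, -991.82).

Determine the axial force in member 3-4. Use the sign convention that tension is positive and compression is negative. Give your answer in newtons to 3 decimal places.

-300.707

N=6 nodes, M=9 members, R=3 reactions → 2N=12, M+R=12
member 0 (0-1): L=2.0001, (cx,cy)=(0.3920,0.9200)
member 1 (0-2): L=1.4950, (cx,cy)=(1.0000,0.0000)
member 2 (1-2): L=1.9726, (cx,cy)=(0.3604,-0.9328)
member 3 (1-3): L=1.2612, (cx,cy)=(0.9975,0.0714)
member 4 (2-3): L=2.0060, (cx,cy)=(0.2727,0.9621)
member 5 (2-4): L=1.2740, (cx,cy)=(1.0000,0.0000)
member 6 (3-4): L=2.0624, (cx,cy)=(0.3525,-0.9358)
member 7 (3-5): L=1.4590, (cx,cy)=(0.9993,-0.0363)
member 8 (4-5): L=2.0143, (cx,cy)=(0.3629,0.9318)
solve A·x = −loads:
  F[0-1] = -537.9684 N (compression)
  F[0-2] = -2282.3131 N (compression)
  F[1-2] = +500.5674 N (tension)
  F[1-3] = -392.3012 N (compression)
  F[2-3] = +328.9760 N (tension)
  F[2-4] = -283.0339 N (compression)
  F[3-4] = -300.7071 N (compression)
  F[3-5] = -195.7246 N (compression)
  F[4-5] = -1072.0118 N (compression)
  Rx@0 = +2493.1900 N
  Ry@0 = +494.9151 N
  Ry@4 = +1280.3349 N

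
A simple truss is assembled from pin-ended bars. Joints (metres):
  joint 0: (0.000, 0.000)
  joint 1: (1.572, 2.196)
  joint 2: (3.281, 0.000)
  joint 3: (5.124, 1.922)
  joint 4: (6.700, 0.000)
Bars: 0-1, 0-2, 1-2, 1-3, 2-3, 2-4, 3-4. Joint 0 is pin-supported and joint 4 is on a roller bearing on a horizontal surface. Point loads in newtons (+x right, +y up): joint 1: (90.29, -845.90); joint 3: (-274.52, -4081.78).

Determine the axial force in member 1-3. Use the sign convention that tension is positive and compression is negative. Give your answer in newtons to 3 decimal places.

N=5 nodes, M=7 members, R=3 reactions → 2N=10, M+R=10
member 0 (0-1): L=2.7007, (cx,cy)=(0.5821,0.8131)
member 1 (0-2): L=3.2810, (cx,cy)=(1.0000,0.0000)
member 2 (1-2): L=2.7826, (cx,cy)=(0.6142,-0.7892)
member 3 (1-3): L=3.5626, (cx,cy)=(0.9970,-0.0769)
member 4 (2-3): L=2.6628, (cx,cy)=(0.6921,0.7218)
member 5 (2-4): L=3.4190, (cx,cy)=(1.0000,0.0000)
member 6 (3-4): L=2.4855, (cx,cy)=(0.6341,-0.7733)
solve A·x = −loads:
  F[0-1] = -2037.4513 N (compression)
  F[0-2] = +1001.7267 N (tension)
  F[1-2] = +1225.7553 N (tension)
  F[1-3] = -2035.0901 N (compression)
  F[2-3] = -1340.2042 N (compression)
  F[2-4] = +2682.1207 N (tension)
  F[3-4] = -4230.0075 N (compression)
  Rx@0 = +184.2300 N
  Ry@0 = +1656.7181 N
  Ry@4 = +3270.9619 N

-2035.090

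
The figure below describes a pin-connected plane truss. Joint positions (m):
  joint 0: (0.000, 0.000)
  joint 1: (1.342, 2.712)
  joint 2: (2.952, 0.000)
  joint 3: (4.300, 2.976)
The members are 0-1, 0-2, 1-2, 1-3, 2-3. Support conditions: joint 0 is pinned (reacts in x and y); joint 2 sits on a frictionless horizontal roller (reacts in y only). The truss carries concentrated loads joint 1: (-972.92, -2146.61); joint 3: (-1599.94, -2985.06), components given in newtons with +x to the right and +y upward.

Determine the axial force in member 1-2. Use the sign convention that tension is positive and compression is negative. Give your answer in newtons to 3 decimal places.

N=4 nodes, M=5 members, R=3 reactions → 2N=8, M+R=8
member 0 (0-1): L=3.0259, (cx,cy)=(0.4435,0.8963)
member 1 (0-2): L=2.9520, (cx,cy)=(1.0000,0.0000)
member 2 (1-2): L=3.1539, (cx,cy)=(0.5105,-0.8599)
member 3 (1-3): L=2.9698, (cx,cy)=(0.9960,0.0889)
member 4 (2-3): L=3.2671, (cx,cy)=(0.4126,0.9109)
solve A·x = −loads:
  F[0-1] = -2582.2769 N (compression)
  F[0-2] = -1427.5986 N (compression)
  F[1-2] = +168.3435 N (tension)
  F[1-3] = -259.3040 N (compression)
  F[2-3] = -3251.7004 N (compression)
  Rx@0 = +2572.8600 N
  Ry@0 = +2314.4179 N
  Ry@2 = +2817.2521 N

168.343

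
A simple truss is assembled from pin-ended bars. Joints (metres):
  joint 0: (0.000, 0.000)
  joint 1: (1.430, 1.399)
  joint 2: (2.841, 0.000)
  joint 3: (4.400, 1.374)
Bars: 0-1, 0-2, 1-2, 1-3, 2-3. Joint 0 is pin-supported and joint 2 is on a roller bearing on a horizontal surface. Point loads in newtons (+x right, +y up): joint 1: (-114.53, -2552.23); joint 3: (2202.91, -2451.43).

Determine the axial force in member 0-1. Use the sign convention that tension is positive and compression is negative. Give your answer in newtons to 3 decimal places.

1553.865

N=4 nodes, M=5 members, R=3 reactions → 2N=8, M+R=8
member 0 (0-1): L=2.0005, (cx,cy)=(0.7148,0.6993)
member 1 (0-2): L=2.8410, (cx,cy)=(1.0000,0.0000)
member 2 (1-2): L=1.9870, (cx,cy)=(0.7101,-0.7041)
member 3 (1-3): L=2.9701, (cx,cy)=(1.0000,-0.0084)
member 4 (2-3): L=2.0781, (cx,cy)=(0.7502,0.6612)
solve A·x = −loads:
  F[0-1] = +1553.8652 N (tension)
  F[0-2] = +977.6581 N (tension)
  F[1-2] = -5227.2883 N (compression)
  F[1-3] = +4937.4287 N (tension)
  F[2-3] = -3644.7376 N (compression)
  Rx@0 = -2088.3800 N
  Ry@0 = -1086.6433 N
  Ry@2 = +6090.3033 N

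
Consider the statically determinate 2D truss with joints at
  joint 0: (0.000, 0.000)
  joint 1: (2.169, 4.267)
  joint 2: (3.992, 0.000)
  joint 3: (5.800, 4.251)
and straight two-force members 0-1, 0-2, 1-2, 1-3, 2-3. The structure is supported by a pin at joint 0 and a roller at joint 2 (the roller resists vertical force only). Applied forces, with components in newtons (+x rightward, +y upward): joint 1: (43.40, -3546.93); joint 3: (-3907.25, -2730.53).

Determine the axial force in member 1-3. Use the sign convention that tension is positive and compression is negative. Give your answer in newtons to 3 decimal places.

-2740.814

N=4 nodes, M=5 members, R=3 reactions → 2N=8, M+R=8
member 0 (0-1): L=4.7866, (cx,cy)=(0.4531,0.8914)
member 1 (0-2): L=3.9920, (cx,cy)=(1.0000,0.0000)
member 2 (1-2): L=4.6401, (cx,cy)=(0.3929,-0.9196)
member 3 (1-3): L=3.6310, (cx,cy)=(1.0000,-0.0044)
member 4 (2-3): L=4.6195, (cx,cy)=(0.3914,0.9202)
solve A·x = −loads:
  F[0-1] = -5045.1371 N (compression)
  F[0-2] = -1577.7120 N (compression)
  F[1-2] = +1046.7584 N (tension)
  F[1-3] = -2740.8137 N (compression)
  F[2-3] = -2980.3574 N (compression)
  Rx@0 = +3863.8500 N
  Ry@0 = +4497.4417 N
  Ry@2 = +1780.0183 N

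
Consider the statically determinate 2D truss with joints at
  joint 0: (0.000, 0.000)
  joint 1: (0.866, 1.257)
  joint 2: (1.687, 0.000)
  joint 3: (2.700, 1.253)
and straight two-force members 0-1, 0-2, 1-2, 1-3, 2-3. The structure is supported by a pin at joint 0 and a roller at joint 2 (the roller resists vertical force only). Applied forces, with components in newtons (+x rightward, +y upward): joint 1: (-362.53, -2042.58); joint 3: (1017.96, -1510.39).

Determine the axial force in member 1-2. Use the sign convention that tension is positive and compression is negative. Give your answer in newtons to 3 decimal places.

N=4 nodes, M=5 members, R=3 reactions → 2N=8, M+R=8
member 0 (0-1): L=1.5264, (cx,cy)=(0.5673,0.8235)
member 1 (0-2): L=1.6870, (cx,cy)=(1.0000,0.0000)
member 2 (1-2): L=1.5014, (cx,cy)=(0.5468,-0.8372)
member 3 (1-3): L=1.8340, (cx,cy)=(1.0000,-0.0022)
member 4 (2-3): L=1.6113, (cx,cy)=(0.6287,0.7776)
solve A·x = −loads:
  F[0-1] = +484.3503 N (tension)
  F[0-2] = +380.6412 N (tension)
  F[1-2] = -2921.8777 N (compression)
  F[1-3] = +2235.1137 N (tension)
  F[2-3] = -1935.9819 N (compression)
  Rx@0 = -655.4300 N
  Ry@0 = -398.8563 N
  Ry@2 = +3951.8263 N

-2921.878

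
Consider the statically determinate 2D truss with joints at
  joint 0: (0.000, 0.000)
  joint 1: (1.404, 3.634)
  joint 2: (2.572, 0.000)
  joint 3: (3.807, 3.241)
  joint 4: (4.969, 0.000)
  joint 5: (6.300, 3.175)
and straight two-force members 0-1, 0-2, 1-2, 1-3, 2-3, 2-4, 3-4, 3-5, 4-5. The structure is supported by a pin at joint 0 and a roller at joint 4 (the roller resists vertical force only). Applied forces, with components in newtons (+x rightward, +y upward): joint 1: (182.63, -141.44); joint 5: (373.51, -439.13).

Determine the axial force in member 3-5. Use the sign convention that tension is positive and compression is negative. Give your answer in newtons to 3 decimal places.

551.672

N=6 nodes, M=9 members, R=3 reactions → 2N=12, M+R=12
member 0 (0-1): L=3.8958, (cx,cy)=(0.3604,0.9328)
member 1 (0-2): L=2.5720, (cx,cy)=(1.0000,0.0000)
member 2 (1-2): L=3.8171, (cx,cy)=(0.3060,-0.9520)
member 3 (1-3): L=2.4349, (cx,cy)=(0.9869,-0.1614)
member 4 (2-3): L=3.4683, (cx,cy)=(0.3561,0.9345)
member 5 (2-4): L=2.3970, (cx,cy)=(1.0000,0.0000)
member 6 (3-4): L=3.4430, (cx,cy)=(0.3375,-0.9413)
member 7 (3-5): L=2.4939, (cx,cy)=(0.9996,-0.0265)
member 8 (4-5): L=3.4427, (cx,cy)=(0.3866,0.9222)
solve A·x = −loads:
  F[0-1] = +416.3498 N (tension)
  F[0-2] = +406.0921 N (tension)
  F[1-2] = -581.4733 N (compression)
  F[1-3] = +147.2752 N (tension)
  F[2-3] = +592.4115 N (tension)
  F[2-4] = +17.2203 N (tension)
  F[3-4] = -578.3449 N (compression)
  F[3-5] = +551.6716 N (tension)
  F[4-5] = -460.3244 N (compression)
  Rx@0 = -556.1400 N
  Ry@0 = -388.3719 N
  Ry@4 = +968.9419 N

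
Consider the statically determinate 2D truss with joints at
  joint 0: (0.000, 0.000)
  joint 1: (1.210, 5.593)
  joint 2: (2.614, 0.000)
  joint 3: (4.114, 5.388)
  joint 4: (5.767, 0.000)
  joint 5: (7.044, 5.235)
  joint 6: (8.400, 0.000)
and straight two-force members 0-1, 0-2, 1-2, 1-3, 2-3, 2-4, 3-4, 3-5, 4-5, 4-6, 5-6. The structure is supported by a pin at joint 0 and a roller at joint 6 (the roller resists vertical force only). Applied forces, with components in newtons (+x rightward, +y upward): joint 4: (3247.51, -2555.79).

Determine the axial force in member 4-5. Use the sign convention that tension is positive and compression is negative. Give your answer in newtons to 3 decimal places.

1759.283

N=7 nodes, M=11 members, R=3 reactions → 2N=14, M+R=14
member 0 (0-1): L=5.7224, (cx,cy)=(0.2115,0.9774)
member 1 (0-2): L=2.6140, (cx,cy)=(1.0000,0.0000)
member 2 (1-2): L=5.7665, (cx,cy)=(0.2435,-0.9699)
member 3 (1-3): L=2.9112, (cx,cy)=(0.9975,-0.0704)
member 4 (2-3): L=5.5929, (cx,cy)=(0.2682,0.9634)
member 5 (2-4): L=3.1530, (cx,cy)=(1.0000,0.0000)
member 6 (3-4): L=5.6359, (cx,cy)=(0.2933,-0.9560)
member 7 (3-5): L=2.9340, (cx,cy)=(0.9986,-0.0521)
member 8 (4-5): L=5.3885, (cx,cy)=(0.2370,0.9715)
member 9 (4-6): L=2.6330, (cx,cy)=(1.0000,0.0000)
member 10 (5-6): L=5.4078, (cx,cy)=(0.2508,-0.9681)
solve A·x = −loads:
  F[0-1] = -819.6518 N (compression)
  F[0-2] = +3420.8255 N (tension)
  F[1-2] = +853.7169 N (tension)
  F[1-3] = -382.1219 N (compression)
  F[2-3] = -859.5155 N (compression)
  F[2-4] = +3859.2029 N (tension)
  F[3-4] = +885.5703 N (tension)
  F[3-5] = -872.6182 N (compression)
  F[4-5] = +1759.2834 N (tension)
  F[4-6] = +454.5052 N (tension)
  F[5-6] = -1812.5803 N (compression)
  Rx@0 = -3247.5100 N
  Ry@0 = +801.1185 N
  Ry@6 = +1754.6715 N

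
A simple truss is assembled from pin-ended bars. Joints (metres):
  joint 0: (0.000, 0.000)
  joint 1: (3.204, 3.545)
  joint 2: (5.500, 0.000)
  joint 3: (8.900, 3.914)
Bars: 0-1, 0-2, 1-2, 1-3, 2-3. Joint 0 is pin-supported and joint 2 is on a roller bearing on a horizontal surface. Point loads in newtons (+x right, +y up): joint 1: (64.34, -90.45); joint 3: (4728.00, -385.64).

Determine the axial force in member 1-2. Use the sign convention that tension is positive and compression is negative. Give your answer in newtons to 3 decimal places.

-3990.805

N=4 nodes, M=5 members, R=3 reactions → 2N=8, M+R=8
member 0 (0-1): L=4.7784, (cx,cy)=(0.6705,0.7419)
member 1 (0-2): L=5.5000, (cx,cy)=(1.0000,0.0000)
member 2 (1-2): L=4.2236, (cx,cy)=(0.5436,-0.8393)
member 3 (1-3): L=5.7079, (cx,cy)=(0.9979,0.0646)
member 4 (2-3): L=5.1845, (cx,cy)=(0.6558,0.7549)
solve A·x = −loads:
  F[0-1] = +4861.5494 N (tension)
  F[0-2] = +1532.5537 N (tension)
  F[1-2] = -3990.8052 N (compression)
  F[1-3] = +5376.1516 N (tension)
  F[2-3] = -971.1941 N (compression)
  Rx@0 = -4792.3400 N
  Ry@0 = -3606.7237 N
  Ry@2 = +4082.8137 N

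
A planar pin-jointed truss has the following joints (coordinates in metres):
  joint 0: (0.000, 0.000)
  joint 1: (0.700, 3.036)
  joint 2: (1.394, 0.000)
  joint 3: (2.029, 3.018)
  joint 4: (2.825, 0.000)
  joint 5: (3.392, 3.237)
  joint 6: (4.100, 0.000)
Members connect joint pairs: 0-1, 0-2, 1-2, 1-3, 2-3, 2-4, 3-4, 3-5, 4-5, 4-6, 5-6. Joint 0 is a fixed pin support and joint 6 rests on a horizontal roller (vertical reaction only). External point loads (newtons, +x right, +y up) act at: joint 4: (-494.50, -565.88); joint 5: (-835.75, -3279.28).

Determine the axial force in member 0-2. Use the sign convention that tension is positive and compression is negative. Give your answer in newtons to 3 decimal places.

N=7 nodes, M=11 members, R=3 reactions → 2N=14, M+R=14
member 0 (0-1): L=3.1157, (cx,cy)=(0.2247,0.9744)
member 1 (0-2): L=1.3940, (cx,cy)=(1.0000,0.0000)
member 2 (1-2): L=3.1143, (cx,cy)=(0.2228,-0.9749)
member 3 (1-3): L=1.3291, (cx,cy)=(0.9999,-0.0135)
member 4 (2-3): L=3.0841, (cx,cy)=(0.2059,0.9786)
member 5 (2-4): L=1.4310, (cx,cy)=(1.0000,0.0000)
member 6 (3-4): L=3.1212, (cx,cy)=(0.2550,-0.9669)
member 7 (3-5): L=1.3805, (cx,cy)=(0.9873,0.1586)
member 8 (4-5): L=3.2863, (cx,cy)=(0.1725,0.9850)
member 9 (4-6): L=1.2750, (cx,cy)=(1.0000,0.0000)
member 10 (5-6): L=3.3135, (cx,cy)=(0.2137,-0.9769)
solve A·x = −loads:
  F[0-1] = -1438.8709 N (compression)
  F[0-2] = -1006.9760 N (compression)
  F[1-2] = +1447.2229 N (tension)
  F[1-3] = -645.8356 N (compression)
  F[2-3] = -1441.7223 N (compression)
  F[2-4] = -387.6287 N (compression)
  F[3-4] = +1240.8147 N (tension)
  F[3-5] = -1275.2144 N (compression)
  F[4-5] = -643.5562 N (compression)
  F[4-6] = +534.3518 N (tension)
  F[5-6] = -2500.8290 N (compression)
  Rx@0 = +1330.2500 N
  Ry@0 = +1402.0854 N
  Ry@6 = +2443.0746 N

-1006.976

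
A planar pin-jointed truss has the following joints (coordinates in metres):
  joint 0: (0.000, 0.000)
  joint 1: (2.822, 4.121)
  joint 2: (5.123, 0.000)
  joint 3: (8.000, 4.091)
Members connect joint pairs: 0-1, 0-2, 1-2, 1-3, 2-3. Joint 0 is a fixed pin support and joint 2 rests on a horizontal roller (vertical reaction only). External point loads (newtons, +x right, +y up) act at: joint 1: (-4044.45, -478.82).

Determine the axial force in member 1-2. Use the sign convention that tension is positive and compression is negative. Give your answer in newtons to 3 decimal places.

N=4 nodes, M=5 members, R=3 reactions → 2N=8, M+R=8
member 0 (0-1): L=4.9946, (cx,cy)=(0.5650,0.8251)
member 1 (0-2): L=5.1230, (cx,cy)=(1.0000,0.0000)
member 2 (1-2): L=4.7199, (cx,cy)=(0.4875,-0.8731)
member 3 (1-3): L=5.1781, (cx,cy)=(1.0000,-0.0058)
member 4 (2-3): L=5.0013, (cx,cy)=(0.5752,0.8180)
solve A·x = −loads:
  F[0-1] = -4203.7600 N (compression)
  F[0-2] = -1669.2967 N (compression)
  F[1-2] = +3424.1094 N (tension)
  F[1-3] = -0.0000 N (compression)
  F[2-3] = +0.0000 N (tension)
  Rx@0 = +4044.4500 N
  Ry@0 = +3468.4644 N
  Ry@2 = -2989.6444 N

3424.109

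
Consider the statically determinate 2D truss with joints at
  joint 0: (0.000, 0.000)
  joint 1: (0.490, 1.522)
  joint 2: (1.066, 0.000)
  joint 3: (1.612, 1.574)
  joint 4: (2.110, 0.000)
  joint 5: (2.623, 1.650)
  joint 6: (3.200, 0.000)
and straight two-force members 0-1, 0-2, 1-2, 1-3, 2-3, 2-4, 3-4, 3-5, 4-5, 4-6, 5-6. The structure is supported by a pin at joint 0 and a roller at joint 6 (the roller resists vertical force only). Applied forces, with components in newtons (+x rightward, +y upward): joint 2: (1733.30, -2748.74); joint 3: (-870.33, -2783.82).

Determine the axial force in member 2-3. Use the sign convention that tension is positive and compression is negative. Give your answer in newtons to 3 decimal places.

-823.148

N=7 nodes, M=11 members, R=3 reactions → 2N=14, M+R=14
member 0 (0-1): L=1.5989, (cx,cy)=(0.3065,0.9519)
member 1 (0-2): L=1.0660, (cx,cy)=(1.0000,0.0000)
member 2 (1-2): L=1.6273, (cx,cy)=(0.3540,-0.9353)
member 3 (1-3): L=1.1232, (cx,cy)=(0.9989,0.0463)
member 4 (2-3): L=1.6660, (cx,cy)=(0.3277,0.9448)
member 5 (2-4): L=1.0440, (cx,cy)=(1.0000,0.0000)
member 6 (3-4): L=1.6509, (cx,cy)=(0.3017,-0.9534)
member 7 (3-5): L=1.0139, (cx,cy)=(0.9972,0.0750)
member 8 (4-5): L=1.7279, (cx,cy)=(0.2969,0.9549)
member 9 (4-6): L=1.0900, (cx,cy)=(1.0000,0.0000)
member 10 (5-6): L=1.7480, (cx,cy)=(0.3301,-0.9439)
solve A·x = −loads:
  F[0-1] = -3826.7533 N (compression)
  F[0-2] = +2035.6959 N (tension)
  F[1-2] = +3770.5144 N (tension)
  F[1-3] = -2509.9916 N (compression)
  F[2-3] = -823.1484 N (compression)
  F[2-4] = +1906.7398 N (tension)
  F[3-4] = -2083.0631 N (compression)
  F[3-5] = -1281.9843 N (compression)
  F[4-5] = +2079.8047 N (tension)
  F[4-6] = +660.9027 N (tension)
  F[5-6] = -2002.1556 N (compression)
  Rx@0 = -862.9700 N
  Ry@0 = +3642.6302 N
  Ry@6 = +1889.9298 N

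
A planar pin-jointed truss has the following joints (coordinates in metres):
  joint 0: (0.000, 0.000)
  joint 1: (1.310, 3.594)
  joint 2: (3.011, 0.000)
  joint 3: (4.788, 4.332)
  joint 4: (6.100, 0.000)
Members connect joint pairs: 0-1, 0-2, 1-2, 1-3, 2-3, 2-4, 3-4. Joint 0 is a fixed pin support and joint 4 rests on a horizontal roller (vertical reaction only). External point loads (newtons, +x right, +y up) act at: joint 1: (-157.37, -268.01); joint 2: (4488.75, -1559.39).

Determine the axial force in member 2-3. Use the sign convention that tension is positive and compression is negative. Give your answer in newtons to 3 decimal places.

925.546

N=5 nodes, M=7 members, R=3 reactions → 2N=10, M+R=10
member 0 (0-1): L=3.8253, (cx,cy)=(0.3425,0.9395)
member 1 (0-2): L=3.0110, (cx,cy)=(1.0000,0.0000)
member 2 (1-2): L=3.9762, (cx,cy)=(0.4278,-0.9039)
member 3 (1-3): L=3.5554, (cx,cy)=(0.9782,0.2076)
member 4 (2-3): L=4.6823, (cx,cy)=(0.3795,0.9252)
member 5 (2-4): L=3.0890, (cx,cy)=(1.0000,0.0000)
member 6 (3-4): L=4.5263, (cx,cy)=(0.2899,-0.9571)
solve A·x = −loads:
  F[0-1] = -1163.1706 N (compression)
  F[0-2] = +4729.7155 N (tension)
  F[1-2] = +777.8587 N (tension)
  F[1-3] = -586.5029 N (compression)
  F[2-3] = +925.5460 N (tension)
  F[2-4] = +222.4712 N (tension)
  F[3-4] = -767.5121 N (compression)
  Rx@0 = -4331.3800 N
  Ry@0 = +1092.8379 N
  Ry@4 = +734.5621 N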